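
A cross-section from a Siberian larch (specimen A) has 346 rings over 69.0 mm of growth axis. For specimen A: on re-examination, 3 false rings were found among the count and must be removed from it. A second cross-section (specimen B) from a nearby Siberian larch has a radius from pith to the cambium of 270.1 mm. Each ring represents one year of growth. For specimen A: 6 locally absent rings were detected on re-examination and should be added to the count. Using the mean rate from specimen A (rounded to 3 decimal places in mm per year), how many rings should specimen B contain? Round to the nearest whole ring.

Specimen A: after corrections the count is 346 − 3 + 6 = 349 rings.
A: Extension rate ≈ 69.0 / 349 = 0.198 mm/year.
B spans 270.1 / 0.198 = 1364.14 years ≈ 1364 rings.

1364 rings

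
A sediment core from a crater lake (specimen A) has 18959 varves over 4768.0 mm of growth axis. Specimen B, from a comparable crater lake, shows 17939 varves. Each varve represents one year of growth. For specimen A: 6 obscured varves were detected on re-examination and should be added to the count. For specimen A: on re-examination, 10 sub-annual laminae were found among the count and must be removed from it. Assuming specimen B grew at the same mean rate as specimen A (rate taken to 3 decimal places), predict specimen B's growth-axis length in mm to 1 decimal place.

Specimen A: true varve count = 18959 − 10 + 6 = 18955.
A: Mean rate = 4768.0 mm / 18955 years ≈ 0.252 mm/yr.
B's length ≈ 0.252 × 17939 = 4520.6 mm.

4520.6 mm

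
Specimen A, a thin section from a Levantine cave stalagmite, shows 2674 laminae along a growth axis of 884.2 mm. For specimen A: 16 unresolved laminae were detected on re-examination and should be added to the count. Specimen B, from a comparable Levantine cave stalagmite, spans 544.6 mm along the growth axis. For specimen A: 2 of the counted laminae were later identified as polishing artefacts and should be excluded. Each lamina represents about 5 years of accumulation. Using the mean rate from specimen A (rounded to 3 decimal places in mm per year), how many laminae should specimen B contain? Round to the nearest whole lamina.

Specimen A: adjusted count: 2674 − 2 + 16 = 2688 laminae.
Specimen A: 2688 laminae at 5 years each span 2688 × 5 = 13440 years.
A: Mean rate = 884.2 mm / 13440 years ≈ 0.066 mm/yr.
For B, 544.6 / 0.066 = 8251.52 years; at 5 years per lamina that is 8251.52 / 5 ≈ 1650 laminae.

1650 laminae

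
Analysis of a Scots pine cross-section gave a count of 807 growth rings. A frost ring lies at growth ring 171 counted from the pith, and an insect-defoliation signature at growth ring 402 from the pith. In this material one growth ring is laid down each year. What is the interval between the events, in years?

231 yr

The two markers are separated by 402 − 171 = 231 growth rings.
One growth ring per year makes the interval 231 years.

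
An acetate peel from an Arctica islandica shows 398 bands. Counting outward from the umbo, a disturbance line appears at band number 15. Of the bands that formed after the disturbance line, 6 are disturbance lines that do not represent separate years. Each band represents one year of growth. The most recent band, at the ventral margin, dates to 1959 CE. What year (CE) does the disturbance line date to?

1582 CE

398 − 15 = 383 bands lie beyond the disturbance line toward the ventral margin.
383 − 6 false = 377 true bands after the disturbance line.
Counting back 377 years from 1959 CE places the disturbance line in 1959 − 377 = 1582 CE.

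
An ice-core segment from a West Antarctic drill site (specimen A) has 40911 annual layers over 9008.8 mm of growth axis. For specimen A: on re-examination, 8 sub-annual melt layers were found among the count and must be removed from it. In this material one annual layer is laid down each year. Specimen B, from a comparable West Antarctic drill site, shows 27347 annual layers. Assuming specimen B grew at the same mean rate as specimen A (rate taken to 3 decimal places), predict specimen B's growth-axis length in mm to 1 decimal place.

Specimen A: adjusted count: 40911 − 8 = 40903 annual layers.
A: 9008.8 mm over 40903 years gives 9008.8 / 40903 ≈ 0.220 mm per year.
Length of B = 0.220 × 27347 = 6016.3 mm.

6016.3 mm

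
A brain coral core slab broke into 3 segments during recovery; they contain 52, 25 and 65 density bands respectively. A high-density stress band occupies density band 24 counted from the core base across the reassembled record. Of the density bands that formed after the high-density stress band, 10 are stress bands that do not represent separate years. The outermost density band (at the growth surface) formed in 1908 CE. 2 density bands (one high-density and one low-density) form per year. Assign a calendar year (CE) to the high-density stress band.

1854 CE

Total density bands = 52 + 25 + 65 = 142.
142 − 24 = 118 density bands lie beyond the high-density stress band toward the growth surface.
Removing the 10 false density bands leaves 118 − 10 = 108 true density bands beyond the high-density stress band.
With 2 density bands per year, 108 / 2 = 54 years.
The density band at the growth surface is 1908 CE, so the high-density stress band dates to 1908 − 54 = 1854 CE.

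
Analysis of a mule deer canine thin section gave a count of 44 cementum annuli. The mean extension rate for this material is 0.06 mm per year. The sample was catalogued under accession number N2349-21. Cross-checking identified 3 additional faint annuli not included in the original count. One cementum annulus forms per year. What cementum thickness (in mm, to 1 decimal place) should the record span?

2.8 mm

After corrections the count is 44 + 3 = 47 cementum annuli.
Length ≈ 0.06 × 47 = 2.8 mm.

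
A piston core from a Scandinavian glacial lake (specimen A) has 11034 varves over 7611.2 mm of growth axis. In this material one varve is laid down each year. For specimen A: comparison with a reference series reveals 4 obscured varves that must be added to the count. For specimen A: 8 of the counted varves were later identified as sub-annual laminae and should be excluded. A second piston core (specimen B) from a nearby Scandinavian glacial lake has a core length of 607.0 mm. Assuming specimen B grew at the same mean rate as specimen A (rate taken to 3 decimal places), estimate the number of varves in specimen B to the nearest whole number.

Specimen A: true varve count = 11034 − 8 + 4 = 11030.
A: Mean rate = 7611.2 mm / 11030 years ≈ 0.690 mm/yr.
For B, 607.0 / 0.690 = 879.71 years ≈ 880 varves.

880 varves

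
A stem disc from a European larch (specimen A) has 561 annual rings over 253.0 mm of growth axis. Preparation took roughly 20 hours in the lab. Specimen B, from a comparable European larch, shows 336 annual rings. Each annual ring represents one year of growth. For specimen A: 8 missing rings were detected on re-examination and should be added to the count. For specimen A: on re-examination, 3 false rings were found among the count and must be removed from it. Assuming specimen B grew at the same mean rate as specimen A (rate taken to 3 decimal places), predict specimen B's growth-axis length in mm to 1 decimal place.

Specimen A: true annual ring count = 561 − 3 + 8 = 566.
A: Mean rate = 253.0 mm / 566 years ≈ 0.447 mm/yr.
B's length ≈ 0.447 × 336 = 150.2 mm.

150.2 mm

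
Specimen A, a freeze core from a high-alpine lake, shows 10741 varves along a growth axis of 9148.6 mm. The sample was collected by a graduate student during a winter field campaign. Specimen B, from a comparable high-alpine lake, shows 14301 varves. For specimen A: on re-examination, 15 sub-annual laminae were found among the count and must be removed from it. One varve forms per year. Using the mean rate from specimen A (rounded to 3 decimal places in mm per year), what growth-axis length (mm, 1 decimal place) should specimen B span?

12198.8 mm

Specimen A: adjusted count: 10741 − 15 = 10726 varves.
A: Extension rate ≈ 9148.6 / 10726 = 0.853 mm/yr.
For B, 0.853 mm/year × 14301 years = 12198.8 mm.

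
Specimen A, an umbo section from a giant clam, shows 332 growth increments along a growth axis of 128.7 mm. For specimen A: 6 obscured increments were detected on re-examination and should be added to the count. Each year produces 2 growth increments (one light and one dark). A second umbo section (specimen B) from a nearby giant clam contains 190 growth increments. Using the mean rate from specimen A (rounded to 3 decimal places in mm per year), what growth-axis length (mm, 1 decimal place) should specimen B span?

72.4 mm

Specimen A: true growth increment count = 332 + 6 = 338.
Specimen A: dividing by 2 growth increments per year: 338 / 2 = 169 years.
A: Extension rate ≈ 128.7 / 169 = 0.762 mm/yr.
Specimen B: with 2 growth increments per year, 190 / 2 = 95 years. For B, 0.762 mm/year × 95 years = 72.4 mm.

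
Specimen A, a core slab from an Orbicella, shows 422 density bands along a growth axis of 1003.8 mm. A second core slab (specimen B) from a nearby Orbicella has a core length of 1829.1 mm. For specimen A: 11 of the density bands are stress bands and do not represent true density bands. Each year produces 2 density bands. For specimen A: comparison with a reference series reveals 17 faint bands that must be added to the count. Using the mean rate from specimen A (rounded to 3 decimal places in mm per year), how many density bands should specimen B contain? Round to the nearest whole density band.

Specimen A: adjusted count: 422 − 11 + 17 = 428 density bands.
Specimen A: with 2 density bands per year, 428 / 2 = 214 years.
A: Mean rate = 1003.8 mm / 214 years ≈ 4.691 mm/year.
B spans 1829.1 / 4.691 = 389.92 years; at 2 density bands per year that is 389.92 × 2 ≈ 780 density bands.

780 density bands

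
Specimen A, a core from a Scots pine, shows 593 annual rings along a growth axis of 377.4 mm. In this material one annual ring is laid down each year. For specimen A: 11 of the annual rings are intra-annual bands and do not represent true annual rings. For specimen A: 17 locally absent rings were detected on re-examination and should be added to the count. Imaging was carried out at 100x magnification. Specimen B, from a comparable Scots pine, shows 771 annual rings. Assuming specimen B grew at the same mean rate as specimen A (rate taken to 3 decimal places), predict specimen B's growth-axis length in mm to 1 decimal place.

Specimen A: after corrections the count is 593 − 11 + 17 = 599 annual rings.
A: Mean rate = 377.4 mm / 599 years ≈ 0.630 mm/year.
B's length ≈ 0.630 × 771 = 485.7 mm.

485.7 mm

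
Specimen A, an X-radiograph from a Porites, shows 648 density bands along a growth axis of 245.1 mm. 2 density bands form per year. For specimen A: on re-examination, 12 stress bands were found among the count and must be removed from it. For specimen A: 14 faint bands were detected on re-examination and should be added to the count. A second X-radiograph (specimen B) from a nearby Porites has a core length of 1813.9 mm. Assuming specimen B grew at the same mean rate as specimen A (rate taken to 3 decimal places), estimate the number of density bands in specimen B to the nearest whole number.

4811 density bands

Specimen A: adjusted count: 648 − 12 + 14 = 650 density bands.
Specimen A: dividing by 2 density bands per year: 650 / 2 = 325 years.
A: Extension rate ≈ 245.1 / 325 = 0.754 mm/year.
B spans 1813.9 / 0.754 = 2405.70 years; at 2 density bands per year that is 2405.70 × 2 ≈ 4811 density bands.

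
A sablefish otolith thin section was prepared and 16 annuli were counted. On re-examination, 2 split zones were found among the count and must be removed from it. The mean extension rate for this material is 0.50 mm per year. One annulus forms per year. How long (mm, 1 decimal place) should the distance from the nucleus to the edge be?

7.0 mm

Adjusted count: 16 − 2 = 14 annuli.
Length ≈ 0.50 × 14 = 7.0 mm.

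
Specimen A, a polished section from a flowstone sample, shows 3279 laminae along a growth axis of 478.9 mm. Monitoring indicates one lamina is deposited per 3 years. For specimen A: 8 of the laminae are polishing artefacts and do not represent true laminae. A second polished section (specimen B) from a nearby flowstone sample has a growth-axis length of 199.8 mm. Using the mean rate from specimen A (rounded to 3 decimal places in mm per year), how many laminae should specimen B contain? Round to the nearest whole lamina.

1359 laminae

Specimen A: adjusted count: 3279 − 8 = 3271 laminae.
Specimen A: at 3 years per lamina, 3271 × 3 = 9813 years.
A: Extension rate ≈ 478.9 / 9813 = 0.049 mm/yr.
Specimen B: 199.8 mm / 0.049 mm per year = 4077.55 years; at 3 years per lamina that is 4077.55 / 3 ≈ 1359 laminae.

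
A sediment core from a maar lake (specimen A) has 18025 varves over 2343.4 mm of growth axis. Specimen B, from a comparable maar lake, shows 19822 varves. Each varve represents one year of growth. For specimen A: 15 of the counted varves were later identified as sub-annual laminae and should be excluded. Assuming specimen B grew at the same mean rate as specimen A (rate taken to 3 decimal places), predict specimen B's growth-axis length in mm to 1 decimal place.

2576.9 mm

Specimen A: true varve count = 18025 − 15 = 18010.
A: Extension rate ≈ 2343.4 / 18010 = 0.130 mm/year.
For B, 0.130 mm/year × 19822 years = 2576.9 mm.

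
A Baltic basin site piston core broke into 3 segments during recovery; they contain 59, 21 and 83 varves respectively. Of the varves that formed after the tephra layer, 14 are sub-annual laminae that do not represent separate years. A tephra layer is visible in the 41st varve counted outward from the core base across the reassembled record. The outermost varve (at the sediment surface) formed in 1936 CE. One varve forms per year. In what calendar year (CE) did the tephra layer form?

1828 CE

Total varves = 59 + 21 + 83 = 163.
Between varve 41 and the sediment surface there are 163 − 41 = 122 varves.
Removing the 14 false varves leaves 122 − 14 = 108 true varves beyond the tephra layer.
The varve at the sediment surface is 1936 CE, so the tephra layer dates to 1936 − 108 = 1828 CE.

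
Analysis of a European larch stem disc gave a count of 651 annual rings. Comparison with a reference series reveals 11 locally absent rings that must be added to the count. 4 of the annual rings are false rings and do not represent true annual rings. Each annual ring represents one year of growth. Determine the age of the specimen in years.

After corrections the count is 651 − 4 + 11 = 658 annual rings.
One annual ring per year makes the duration 658 years.

658 yr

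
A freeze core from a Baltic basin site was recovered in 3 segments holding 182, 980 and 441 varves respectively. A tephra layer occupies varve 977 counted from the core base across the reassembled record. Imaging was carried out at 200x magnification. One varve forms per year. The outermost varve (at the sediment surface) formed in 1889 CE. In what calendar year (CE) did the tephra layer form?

Total varves = 182 + 980 + 441 = 1603.
1603 − 977 = 626 varves lie beyond the tephra layer toward the sediment surface.
Counting back 626 years from 1889 CE places the tephra layer in 1889 − 626 = 1263 CE.

1263 CE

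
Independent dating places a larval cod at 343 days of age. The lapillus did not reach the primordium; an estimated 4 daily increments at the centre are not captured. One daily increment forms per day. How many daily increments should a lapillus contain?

One daily increment per day gives 343 daily increments over 343 days.
Subtracting the 4 daily increments not captured gives 343 − 4 = 339 daily increments in the record.

339 daily increments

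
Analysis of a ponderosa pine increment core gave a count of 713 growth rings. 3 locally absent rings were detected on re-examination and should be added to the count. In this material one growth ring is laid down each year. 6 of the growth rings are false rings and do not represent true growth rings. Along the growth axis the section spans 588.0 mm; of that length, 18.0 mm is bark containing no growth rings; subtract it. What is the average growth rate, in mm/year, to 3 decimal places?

0.803 mm/year

Adjusted count: 713 − 6 + 3 = 710 growth rings.
Net length = 588.0 − 18.0 = 570.0 mm.
570.0 mm over 710 years gives 570.0 / 710 ≈ 0.803 mm/year.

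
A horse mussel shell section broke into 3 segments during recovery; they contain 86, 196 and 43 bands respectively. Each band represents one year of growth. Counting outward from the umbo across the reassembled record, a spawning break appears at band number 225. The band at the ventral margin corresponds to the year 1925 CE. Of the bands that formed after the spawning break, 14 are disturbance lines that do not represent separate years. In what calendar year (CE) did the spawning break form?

1839 CE

Total bands = 86 + 196 + 43 = 325.
The spawning break sits at band 225 from the umbo, so 325 − 225 = 100 bands formed after it.
Removing the 14 false bands leaves 100 − 14 = 86 true bands beyond the spawning break.
1925 − 86 = 1839 CE.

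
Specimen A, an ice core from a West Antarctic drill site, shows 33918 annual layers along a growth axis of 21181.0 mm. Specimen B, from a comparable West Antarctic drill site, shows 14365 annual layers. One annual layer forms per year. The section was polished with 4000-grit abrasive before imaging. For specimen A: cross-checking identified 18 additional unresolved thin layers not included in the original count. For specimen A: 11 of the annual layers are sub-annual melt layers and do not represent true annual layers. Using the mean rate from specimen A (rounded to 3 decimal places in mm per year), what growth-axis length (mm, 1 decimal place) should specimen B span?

8963.8 mm

Specimen A: after corrections the count is 33918 − 11 + 18 = 33925 annual layers.
A: Extension rate ≈ 21181.0 / 33925 = 0.624 mm/year.
Length of B = 0.624 × 14365 = 8963.8 mm.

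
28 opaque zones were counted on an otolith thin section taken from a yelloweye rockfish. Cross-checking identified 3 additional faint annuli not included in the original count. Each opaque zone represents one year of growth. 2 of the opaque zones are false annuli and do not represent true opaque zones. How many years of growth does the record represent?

Correcting the raw count gives 28 − 2 + 3 = 29 true opaque zones.
With a one-to-one opaque zone periodicity this is 29 years.

29 years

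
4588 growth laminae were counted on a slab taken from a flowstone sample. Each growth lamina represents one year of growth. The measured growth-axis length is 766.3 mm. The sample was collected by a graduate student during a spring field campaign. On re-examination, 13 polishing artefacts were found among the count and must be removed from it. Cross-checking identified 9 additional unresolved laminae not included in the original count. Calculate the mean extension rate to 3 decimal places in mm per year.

0.167 mm per year

Adjusted count: 4588 − 13 + 9 = 4584 growth laminae.
Extension rate ≈ 766.3 / 4584 = 0.167 mm per year.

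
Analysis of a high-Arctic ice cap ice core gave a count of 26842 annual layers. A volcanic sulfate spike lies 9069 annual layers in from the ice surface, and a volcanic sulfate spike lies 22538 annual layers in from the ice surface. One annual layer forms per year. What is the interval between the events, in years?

The two markers are separated by 22538 − 9069 = 13469 annual layers.
One annual layer per year makes the interval 13469 years.

13469 yr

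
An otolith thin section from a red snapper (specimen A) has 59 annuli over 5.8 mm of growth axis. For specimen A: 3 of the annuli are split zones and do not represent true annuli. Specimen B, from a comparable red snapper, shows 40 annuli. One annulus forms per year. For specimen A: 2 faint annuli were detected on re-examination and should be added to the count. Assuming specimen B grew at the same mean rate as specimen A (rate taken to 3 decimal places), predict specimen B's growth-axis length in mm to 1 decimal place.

4.0 mm

Specimen A: adjusted count: 59 − 3 + 2 = 58 annuli.
A: 5.8 mm over 58 years gives 5.8 / 58 ≈ 0.100 mm/yr.
Length of B = 0.100 × 40 = 4.0 mm.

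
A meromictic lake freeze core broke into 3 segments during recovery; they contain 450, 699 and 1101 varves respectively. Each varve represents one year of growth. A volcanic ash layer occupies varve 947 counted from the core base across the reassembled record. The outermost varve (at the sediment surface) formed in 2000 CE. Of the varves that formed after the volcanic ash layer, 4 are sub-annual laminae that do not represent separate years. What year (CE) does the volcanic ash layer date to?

Total varves = 450 + 699 + 1101 = 2250.
The volcanic ash layer sits at varve 947 from the core base, so 2250 − 947 = 1303 varves formed after it.
Removing the 4 false varves leaves 1303 − 4 = 1299 true varves beyond the volcanic ash layer.
The varve at the sediment surface is 2000 CE, so the volcanic ash layer dates to 2000 − 1299 = 701 CE.

701 CE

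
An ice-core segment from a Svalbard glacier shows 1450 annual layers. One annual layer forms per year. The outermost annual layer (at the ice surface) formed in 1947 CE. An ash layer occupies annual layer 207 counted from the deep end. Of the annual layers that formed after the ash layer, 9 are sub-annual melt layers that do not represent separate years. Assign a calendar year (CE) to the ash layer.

713 CE

1450 − 207 = 1243 annual layers lie beyond the ash layer toward the ice surface.
Removing the 9 false annual layers leaves 1243 − 9 = 1234 true annual layers beyond the ash layer.
Counting back 1234 years from 1947 CE places the ash layer in 1947 − 1234 = 713 CE.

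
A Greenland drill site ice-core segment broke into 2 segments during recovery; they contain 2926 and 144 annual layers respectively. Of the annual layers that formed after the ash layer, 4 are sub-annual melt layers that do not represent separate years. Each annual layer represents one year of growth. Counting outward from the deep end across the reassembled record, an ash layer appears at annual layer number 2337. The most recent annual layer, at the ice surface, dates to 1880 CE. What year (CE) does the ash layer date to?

1151 CE

Total annual layers = 2926 + 144 = 3070.
The ash layer sits at annual layer 2337 from the deep end, so 3070 − 2337 = 733 annual layers formed after it.
Excluding 4 false annual layers: 733 − 4 = 729.
Counting back 729 years from 1880 CE places the ash layer in 1880 − 729 = 1151 CE.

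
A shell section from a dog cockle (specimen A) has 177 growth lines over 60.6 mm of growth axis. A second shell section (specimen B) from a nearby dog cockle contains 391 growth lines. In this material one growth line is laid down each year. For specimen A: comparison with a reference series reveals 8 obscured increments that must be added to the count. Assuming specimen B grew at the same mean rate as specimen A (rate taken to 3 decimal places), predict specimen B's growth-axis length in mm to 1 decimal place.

Specimen A: true growth line count = 177 + 8 = 185.
A: Mean rate = 60.6 mm / 185 years ≈ 0.328 mm/yr.
Length of B = 0.328 × 391 = 128.2 mm.

128.2 mm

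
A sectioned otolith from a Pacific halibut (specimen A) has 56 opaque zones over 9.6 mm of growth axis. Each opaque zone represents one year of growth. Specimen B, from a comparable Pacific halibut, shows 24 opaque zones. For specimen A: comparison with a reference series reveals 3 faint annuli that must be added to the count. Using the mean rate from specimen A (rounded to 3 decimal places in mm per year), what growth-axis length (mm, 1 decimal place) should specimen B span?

3.9 mm

Specimen A: correcting the raw count gives 56 + 3 = 59 true opaque zones.
A: Extension rate ≈ 9.6 / 59 = 0.163 mm per year.
For B, 0.163 mm/year × 24 years = 3.9 mm.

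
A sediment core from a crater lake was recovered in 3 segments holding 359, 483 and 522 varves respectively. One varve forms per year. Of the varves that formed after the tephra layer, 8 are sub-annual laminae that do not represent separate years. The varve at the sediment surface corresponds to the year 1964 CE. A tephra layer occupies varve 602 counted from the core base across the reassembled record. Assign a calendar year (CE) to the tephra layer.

1210 CE

Total varves = 359 + 483 + 522 = 1364.
1364 − 602 = 762 varves lie beyond the tephra layer toward the sediment surface.
Excluding 8 false varves: 762 − 8 = 754.
1964 − 754 = 1210 CE.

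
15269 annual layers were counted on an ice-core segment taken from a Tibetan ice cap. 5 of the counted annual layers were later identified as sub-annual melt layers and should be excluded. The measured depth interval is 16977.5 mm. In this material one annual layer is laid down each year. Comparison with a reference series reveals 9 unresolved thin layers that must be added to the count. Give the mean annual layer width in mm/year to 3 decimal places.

1.112 mm/year

True annual layer count = 15269 − 5 + 9 = 15273.
Extension rate ≈ 16977.5 / 15273 = 1.112 mm/year.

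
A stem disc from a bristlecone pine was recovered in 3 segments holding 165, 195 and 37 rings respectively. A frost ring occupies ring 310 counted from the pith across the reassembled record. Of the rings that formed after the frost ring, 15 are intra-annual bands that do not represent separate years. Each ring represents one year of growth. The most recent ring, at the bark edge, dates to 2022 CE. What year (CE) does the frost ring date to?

1950 CE

Total rings = 165 + 195 + 37 = 397.
The frost ring sits at ring 310 from the pith, so 397 − 310 = 87 rings formed after it.
87 − 15 false = 72 true rings after the frost ring.
2022 − 72 = 1950 CE.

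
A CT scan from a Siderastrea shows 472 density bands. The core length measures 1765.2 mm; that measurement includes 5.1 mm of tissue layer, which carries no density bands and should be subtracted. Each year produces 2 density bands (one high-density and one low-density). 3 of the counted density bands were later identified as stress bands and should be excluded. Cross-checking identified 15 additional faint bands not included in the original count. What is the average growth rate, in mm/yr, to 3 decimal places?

True density band count = 472 − 3 + 15 = 484.
With 2 density bands per year, 484 / 2 = 242 years.
The growth record spans 1765.2 − 5.1 = 1760.1 mm.
1760.1 mm over 242 years gives 1760.1 / 242 ≈ 7.273 mm/yr.

7.273 mm/yr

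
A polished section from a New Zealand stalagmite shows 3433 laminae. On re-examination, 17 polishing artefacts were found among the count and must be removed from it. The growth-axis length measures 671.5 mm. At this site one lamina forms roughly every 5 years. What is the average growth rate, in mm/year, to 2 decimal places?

After corrections the count is 3433 − 17 = 3416 laminae.
Multiplying by 5 years per lamina: 3416 × 5 = 17080 years.
Mean rate = 671.5 mm / 17080 years ≈ 0.04 mm/year.

0.04 mm/year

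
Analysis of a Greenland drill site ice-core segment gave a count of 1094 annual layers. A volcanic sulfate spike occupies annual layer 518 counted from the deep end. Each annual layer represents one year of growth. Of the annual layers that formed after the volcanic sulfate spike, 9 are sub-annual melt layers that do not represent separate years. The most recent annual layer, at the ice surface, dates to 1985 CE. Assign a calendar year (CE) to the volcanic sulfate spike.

1418 CE

The volcanic sulfate spike sits at annual layer 518 from the deep end, so 1094 − 518 = 576 annual layers formed after it.
576 − 9 false = 567 true annual layers after the volcanic sulfate spike.
The annual layer at the ice surface is 1985 CE, so the volcanic sulfate spike dates to 1985 − 567 = 1418 CE.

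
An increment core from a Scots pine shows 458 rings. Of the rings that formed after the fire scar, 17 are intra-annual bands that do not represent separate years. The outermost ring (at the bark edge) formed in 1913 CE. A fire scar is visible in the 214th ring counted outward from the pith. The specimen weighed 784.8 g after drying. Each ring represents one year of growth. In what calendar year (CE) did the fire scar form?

1686 CE

Between ring 214 and the bark edge there are 458 − 214 = 244 rings.
Removing the 17 false rings leaves 244 − 17 = 227 true rings beyond the fire scar.
The ring at the bark edge is 1913 CE, so the fire scar dates to 1913 − 227 = 1686 CE.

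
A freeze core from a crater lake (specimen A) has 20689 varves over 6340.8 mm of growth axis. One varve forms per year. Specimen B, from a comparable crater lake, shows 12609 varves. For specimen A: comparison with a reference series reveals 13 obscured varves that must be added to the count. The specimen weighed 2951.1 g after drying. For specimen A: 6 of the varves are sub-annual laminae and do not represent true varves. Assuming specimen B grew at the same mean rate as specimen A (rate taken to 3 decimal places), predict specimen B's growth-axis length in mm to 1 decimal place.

3858.4 mm

Specimen A: after corrections the count is 20689 − 6 + 13 = 20696 varves.
A: Mean rate = 6340.8 mm / 20696 years ≈ 0.306 mm per year.
B's length ≈ 0.306 × 12609 = 3858.4 mm.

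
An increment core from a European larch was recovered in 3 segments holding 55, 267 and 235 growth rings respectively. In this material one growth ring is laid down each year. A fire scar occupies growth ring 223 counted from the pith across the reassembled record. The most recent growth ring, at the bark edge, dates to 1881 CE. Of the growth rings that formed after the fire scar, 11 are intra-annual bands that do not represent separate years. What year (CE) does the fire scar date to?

Total growth rings = 55 + 267 + 235 = 557.
Between growth ring 223 and the bark edge there are 557 − 223 = 334 growth rings.
334 − 11 false = 323 true growth rings after the fire scar.
Counting back 323 years from 1881 CE places the fire scar in 1881 − 323 = 1558 CE.

1558 CE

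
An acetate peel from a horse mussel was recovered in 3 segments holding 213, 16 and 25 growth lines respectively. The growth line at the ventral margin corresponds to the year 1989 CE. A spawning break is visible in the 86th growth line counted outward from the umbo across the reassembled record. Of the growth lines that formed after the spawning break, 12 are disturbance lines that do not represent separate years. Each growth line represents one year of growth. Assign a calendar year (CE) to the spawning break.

Total growth lines = 213 + 16 + 25 = 254.
Between growth line 86 and the ventral margin there are 254 − 86 = 168 growth lines.
Excluding 12 false growth lines: 168 − 12 = 156.
1989 − 156 = 1833 CE.

1833 CE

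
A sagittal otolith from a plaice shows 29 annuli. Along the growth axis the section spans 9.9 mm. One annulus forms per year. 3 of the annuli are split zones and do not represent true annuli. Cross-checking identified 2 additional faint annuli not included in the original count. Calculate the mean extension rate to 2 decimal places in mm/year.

0.35 mm/year

After corrections the count is 29 − 3 + 2 = 28 annuli.
9.9 mm over 28 years gives 9.9 / 28 ≈ 0.35 mm/year.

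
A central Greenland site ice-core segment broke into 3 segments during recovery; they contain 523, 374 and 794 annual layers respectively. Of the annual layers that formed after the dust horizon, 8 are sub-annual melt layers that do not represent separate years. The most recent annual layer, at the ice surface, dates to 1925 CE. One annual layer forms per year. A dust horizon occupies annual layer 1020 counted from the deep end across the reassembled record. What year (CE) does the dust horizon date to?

1262 CE

Total annual layers = 523 + 374 + 794 = 1691.
The dust horizon sits at annual layer 1020 from the deep end, so 1691 − 1020 = 671 annual layers formed after it.
Excluding 8 false annual layers: 671 − 8 = 663.
Counting back 663 years from 1925 CE places the dust horizon in 1925 − 663 = 1262 CE.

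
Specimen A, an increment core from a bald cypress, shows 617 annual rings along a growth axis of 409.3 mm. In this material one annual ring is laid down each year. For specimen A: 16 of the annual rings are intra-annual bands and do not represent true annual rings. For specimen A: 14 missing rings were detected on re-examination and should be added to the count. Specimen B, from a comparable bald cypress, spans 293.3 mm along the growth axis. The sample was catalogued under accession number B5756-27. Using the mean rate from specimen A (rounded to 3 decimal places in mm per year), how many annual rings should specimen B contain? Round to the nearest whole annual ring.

Specimen A: after corrections the count is 617 − 16 + 14 = 615 annual rings.
A: Mean rate = 409.3 mm / 615 years ≈ 0.666 mm per year.
For B, 293.3 / 0.666 = 440.39 years ≈ 440 annual rings.

440 annual rings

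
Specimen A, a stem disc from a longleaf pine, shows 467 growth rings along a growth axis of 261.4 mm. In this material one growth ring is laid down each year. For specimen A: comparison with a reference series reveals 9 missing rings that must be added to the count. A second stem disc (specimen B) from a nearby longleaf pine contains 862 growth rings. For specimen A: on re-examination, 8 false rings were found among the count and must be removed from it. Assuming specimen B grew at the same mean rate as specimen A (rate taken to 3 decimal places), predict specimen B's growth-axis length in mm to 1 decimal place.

481.9 mm

Specimen A: adjusted count: 467 − 8 + 9 = 468 growth rings.
A: Extension rate ≈ 261.4 / 468 = 0.559 mm/yr.
For B, 0.559 mm/year × 862 years = 481.9 mm.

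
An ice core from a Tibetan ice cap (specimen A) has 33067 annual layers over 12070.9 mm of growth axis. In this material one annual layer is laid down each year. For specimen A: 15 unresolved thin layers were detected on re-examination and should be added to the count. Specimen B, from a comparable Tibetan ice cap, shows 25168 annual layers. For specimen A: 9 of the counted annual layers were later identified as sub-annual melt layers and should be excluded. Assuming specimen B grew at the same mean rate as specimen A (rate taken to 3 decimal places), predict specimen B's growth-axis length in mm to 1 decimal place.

Specimen A: after corrections the count is 33067 − 9 + 15 = 33073 annual layers.
A: Mean rate = 12070.9 mm / 33073 years ≈ 0.365 mm/year.
Length of B = 0.365 × 25168 = 9186.3 mm.

9186.3 mm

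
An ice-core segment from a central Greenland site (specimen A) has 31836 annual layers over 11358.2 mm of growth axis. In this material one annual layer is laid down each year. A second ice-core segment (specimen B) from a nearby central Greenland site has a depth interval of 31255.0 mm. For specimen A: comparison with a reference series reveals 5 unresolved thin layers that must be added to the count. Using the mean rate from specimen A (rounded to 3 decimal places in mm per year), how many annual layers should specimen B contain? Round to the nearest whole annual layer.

87549 annual layers

Specimen A: adjusted count: 31836 + 5 = 31841 annual layers.
A: Mean rate = 11358.2 mm / 31841 years ≈ 0.357 mm/yr.
For B, 31255.0 / 0.357 = 87549.02 years ≈ 87549 annual layers.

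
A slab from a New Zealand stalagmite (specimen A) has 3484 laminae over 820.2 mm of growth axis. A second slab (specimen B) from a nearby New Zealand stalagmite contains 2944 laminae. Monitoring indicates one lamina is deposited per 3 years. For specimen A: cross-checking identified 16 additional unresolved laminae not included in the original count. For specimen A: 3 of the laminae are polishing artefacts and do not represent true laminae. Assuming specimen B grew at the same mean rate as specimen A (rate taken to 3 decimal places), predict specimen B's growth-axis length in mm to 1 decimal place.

Specimen A: after corrections the count is 3484 − 3 + 16 = 3497 laminae.
Specimen A: 3497 laminae at 3 years each span 3497 × 3 = 10491 years.
A: 820.2 mm over 10491 years gives 820.2 / 10491 ≈ 0.078 mm/yr.
Specimen B: multiplying by 3 years per lamina: 2944 × 3 = 8832 years. Length of B = 0.078 × 8832 = 688.9 mm.

688.9 mm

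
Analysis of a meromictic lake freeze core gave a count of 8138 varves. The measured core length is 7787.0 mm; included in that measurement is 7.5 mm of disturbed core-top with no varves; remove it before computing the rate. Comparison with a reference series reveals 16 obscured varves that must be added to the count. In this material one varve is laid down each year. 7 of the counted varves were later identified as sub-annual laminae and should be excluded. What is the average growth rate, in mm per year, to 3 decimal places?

Adjusted count: 8138 − 7 + 16 = 8147 varves.
Removing the 7.5 mm offcut leaves 7787.0 − 7.5 = 7779.5 mm.
Mean rate = 7779.5 mm / 8147 years ≈ 0.955 mm per year.

0.955 mm per year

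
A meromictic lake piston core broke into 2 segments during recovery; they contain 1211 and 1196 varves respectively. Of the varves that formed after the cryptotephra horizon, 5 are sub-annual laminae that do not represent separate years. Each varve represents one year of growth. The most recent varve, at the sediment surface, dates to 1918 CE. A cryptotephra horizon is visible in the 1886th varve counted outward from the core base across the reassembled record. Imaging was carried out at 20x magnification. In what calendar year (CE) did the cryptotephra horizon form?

1402 CE

Total varves = 1211 + 1196 = 2407.
The cryptotephra horizon sits at varve 1886 from the core base, so 2407 − 1886 = 521 varves formed after it.
Removing the 5 false varves leaves 521 − 5 = 516 true varves beyond the cryptotephra horizon.
Counting back 516 years from 1918 CE places the cryptotephra horizon in 1918 − 516 = 1402 CE.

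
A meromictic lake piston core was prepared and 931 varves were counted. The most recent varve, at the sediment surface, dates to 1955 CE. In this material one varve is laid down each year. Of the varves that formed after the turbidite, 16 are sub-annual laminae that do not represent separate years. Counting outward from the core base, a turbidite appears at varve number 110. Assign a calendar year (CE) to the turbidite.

1150 CE

Between varve 110 and the sediment surface there are 931 − 110 = 821 varves.
821 − 16 false = 805 true varves after the turbidite.
Counting back 805 years from 1955 CE places the turbidite in 1955 − 805 = 1150 CE.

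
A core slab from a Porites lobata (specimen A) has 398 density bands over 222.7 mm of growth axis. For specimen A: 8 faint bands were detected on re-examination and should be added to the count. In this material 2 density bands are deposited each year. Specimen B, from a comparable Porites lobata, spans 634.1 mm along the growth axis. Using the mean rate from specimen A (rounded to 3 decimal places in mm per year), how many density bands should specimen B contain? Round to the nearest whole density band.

1156 density bands

Specimen A: after corrections the count is 398 + 8 = 406 density bands.
Specimen A: dividing by 2 density bands per year: 406 / 2 = 203 years.
A: Extension rate ≈ 222.7 / 203 = 1.097 mm/yr.
For B, 634.1 / 1.097 = 578.03 years; at 2 density bands per year that is 578.03 × 2 ≈ 1156 density bands.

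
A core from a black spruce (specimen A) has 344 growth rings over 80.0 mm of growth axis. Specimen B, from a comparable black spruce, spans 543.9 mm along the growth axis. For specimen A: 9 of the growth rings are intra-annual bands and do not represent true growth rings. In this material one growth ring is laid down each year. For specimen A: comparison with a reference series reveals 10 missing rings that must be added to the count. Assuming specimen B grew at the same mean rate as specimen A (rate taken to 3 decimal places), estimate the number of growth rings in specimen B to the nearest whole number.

2344 growth rings

Specimen A: adjusted count: 344 − 9 + 10 = 345 growth rings.
A: Mean rate = 80.0 mm / 345 years ≈ 0.232 mm/yr.
Specimen B: 543.9 mm / 0.232 mm per year = 2344.40 years ≈ 2344 growth rings.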